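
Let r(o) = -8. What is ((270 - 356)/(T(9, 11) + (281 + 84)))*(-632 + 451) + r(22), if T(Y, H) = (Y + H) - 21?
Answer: 6327/182 ≈ 34.764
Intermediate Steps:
T(Y, H) = -21 + H + Y (T(Y, H) = (H + Y) - 21 = -21 + H + Y)
((270 - 356)/(T(9, 11) + (281 + 84)))*(-632 + 451) + r(22) = ((270 - 356)/((-21 + 11 + 9) + (281 + 84)))*(-632 + 451) - 8 = -86/(-1 + 365)*(-181) - 8 = -86/364*(-181) - 8 = -86*1/364*(-181) - 8 = -43/182*(-181) - 8 = 7783/182 - 8 = 6327/182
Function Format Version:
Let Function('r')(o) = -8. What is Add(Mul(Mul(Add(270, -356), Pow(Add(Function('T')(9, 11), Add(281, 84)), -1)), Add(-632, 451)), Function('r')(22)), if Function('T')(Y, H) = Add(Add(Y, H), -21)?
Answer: Rational(6327, 182) ≈ 34.764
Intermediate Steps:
Function('T')(Y, H) = Add(-21, H, Y) (Function('T')(Y, H) = Add(Add(H, Y), -21) = Add(-21, H, Y))
Add(Mul(Mul(Add(270, -356), Pow(Add(Function('T')(9, 11), Add(281, 84)), -1)), Add(-632, 451)), Function('r')(22)) = Add(Mul(Mul(Add(270, -356), Pow(Add(Add(-21, 11, 9), Add(281, 84)), -1)), Add(-632, 451)), -8) = Add(Mul(Mul(-86, Pow(Add(-1, 365), -1)), -181), -8) = Add(Mul(Mul(-86, Pow(364, -1)), -181), -8) = Add(Mul(Mul(-86, Rational(1, 364)), -181), -8) = Add(Mul(Rational(-43, 182), -181), -8) = Add(Rational(7783, 182), -8) = Rational(6327, 182)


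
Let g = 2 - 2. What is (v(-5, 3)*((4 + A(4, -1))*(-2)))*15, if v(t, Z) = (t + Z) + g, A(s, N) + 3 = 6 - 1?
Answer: 360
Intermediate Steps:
A(s, N) = 2 (A(s, N) = -3 + (6 - 1) = -3 + 5 = 2)
g = 0
v(t, Z) = Z + t (v(t, Z) = (t + Z) + 0 = (Z + t) + 0 = Z + t)
(v(-5, 3)*((4 + A(4, -1))*(-2)))*15 = ((3 - 5)*((4 + 2)*(-2)))*15 = -12*(-2)*15 = -2*(-12)*15 = 24*15 = 360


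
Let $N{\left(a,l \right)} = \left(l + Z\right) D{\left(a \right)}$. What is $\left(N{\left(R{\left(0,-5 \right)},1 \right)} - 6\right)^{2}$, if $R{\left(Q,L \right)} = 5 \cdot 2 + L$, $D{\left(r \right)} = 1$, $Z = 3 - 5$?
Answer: $49$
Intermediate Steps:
$Z = -2$
$R{\left(Q,L \right)} = 10 + L$
$N{\left(a,l \right)} = -2 + l$ ($N{\left(a,l \right)} = \left(l - 2\right) 1 = \left(-2 + l\right) 1 = -2 + l$)
$\left(N{\left(R{\left(0,-5 \right)},1 \right)} - 6\right)^{2} = \left(\left(-2 + 1\right) - 6\right)^{2} = \left(-1 - 6\right)^{2} = \left(-7\right)^{2} = 49$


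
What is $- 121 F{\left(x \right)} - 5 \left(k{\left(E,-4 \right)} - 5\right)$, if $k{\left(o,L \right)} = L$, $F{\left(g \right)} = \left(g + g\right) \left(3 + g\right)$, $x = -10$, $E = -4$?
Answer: $-16895$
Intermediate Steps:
$F{\left(g \right)} = 2 g \left(3 + g\right)$
$- 121 F{\left(x \right)} - 5 \left(k{\left(E,-4 \right)} - 5\right) = - 121 \cdot 2 \left(-10\right) \left(3 - 10\right) - 5 \left(-4 - 5\right) = - 121 \cdot 2 \left(-10\right) \left(-7\right) - -45 = \left(-121\right) 140 + 45 = -16940 + 45 = -16895$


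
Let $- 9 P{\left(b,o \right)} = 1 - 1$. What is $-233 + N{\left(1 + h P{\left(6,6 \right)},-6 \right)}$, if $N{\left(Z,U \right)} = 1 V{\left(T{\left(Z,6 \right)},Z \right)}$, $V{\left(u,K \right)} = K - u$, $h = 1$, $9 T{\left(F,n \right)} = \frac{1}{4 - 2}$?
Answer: $- \frac{4177}{18} \approx -232.06$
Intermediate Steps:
$T{\left(F,n \right)} = \frac{1}{18}$ ($T{\left(F,n \right)} = \frac{1}{9 \left(4 - 2\right)} = \frac{1}{9 \cdot 2} = \frac{1}{9} \cdot \frac{1}{2} = \frac{1}{18}$)
$P{\left(b,o \right)} = 0$ ($P{\left(b,o \right)} = - \frac{1 - 1}{9} = \left(- \frac{1}{9}\right) 0 = 0$)
$N{\left(Z,U \right)} = - \frac{1}{18} + Z$ ($N{\left(Z,U \right)} = 1 \left(Z - \frac{1}{18}\right) = 1 \left(- \frac{1}{18} + Z\right) = - \frac{1}{18} + Z$)
$-233 + N{\left(1 + h P{\left(6,6 \right)},-6 \right)} = -233 + \left(- \frac{1}{18} + \left(1 + 1 \cdot 0\right)\right) = -233 + \left(- \frac{1}{18} + \left(1 + 0\right)\right) = -233 + \left(- \frac{1}{18} + 1\right) = -233 + \frac{17}{18} = - \frac{4177}{18}$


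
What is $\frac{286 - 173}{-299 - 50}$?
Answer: $- \frac{113}{349} \approx -0.32378$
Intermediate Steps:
$\frac{286 - 173}{-299 - 50} = \frac{113}{-299 - 50} = \frac{113}{-349} = 113 \left(- \frac{1}{349}\right) = - \frac{113}{349}$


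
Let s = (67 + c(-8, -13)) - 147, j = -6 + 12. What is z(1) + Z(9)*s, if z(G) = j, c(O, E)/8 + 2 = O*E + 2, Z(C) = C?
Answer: 6774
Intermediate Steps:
j = 6
c(O, E) = 8*E*O (c(O, E) = -16 + 8*(O*E + 2) = -16 + 8*(E*O + 2) = -16 + 8*(2 + E*O) = -16 + (16 + 8*E*O) = 8*E*O)
z(G) = 6
s = 752 (s = (67 + 8*(-13)*(-8)) - 147 = (67 + 832) - 147 = 899 - 147 = 752)
z(1) + Z(9)*s = 6 + 9*752 = 6 + 6768 = 6774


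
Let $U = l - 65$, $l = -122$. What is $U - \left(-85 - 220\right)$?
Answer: $118$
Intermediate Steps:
$U = -187$ ($U = -122 - 65 = -187$)
$U - \left(-85 - 220\right) = -187 - \left(-85 - 220\right) = -187 - -305 = -187 + 305 = 118$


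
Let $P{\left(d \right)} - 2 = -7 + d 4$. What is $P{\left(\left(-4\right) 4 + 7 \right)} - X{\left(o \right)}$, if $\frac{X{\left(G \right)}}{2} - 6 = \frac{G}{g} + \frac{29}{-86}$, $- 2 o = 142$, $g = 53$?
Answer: $- \frac{113144}{2279} \approx -49.646$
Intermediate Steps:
$o = -71$ ($o = \left(- \frac{1}{2}\right) 142 = -71$)
$X{\left(G \right)} = \frac{487}{43} + \frac{2 G}{53}$ ($X{\left(G \right)} = 12 + 2 \left(\frac{G}{53} + \frac{29}{-86}\right) = 12 + 2 \left(G \frac{1}{53} + 29 \left(- \frac{1}{86}\right)\right) = 12 + 2 \left(\frac{G}{53} - \frac{29}{86}\right) = 12 + 2 \left(- \frac{29}{86} + \frac{G}{53}\right) = 12 + \left(- \frac{29}{43} + \frac{2 G}{53}\right) = \frac{487}{43} + \frac{2 G}{53}$)
$P{\left(d \right)} = -5 + 4 d$ ($P{\left(d \right)} = 2 + \left(-7 + d 4\right) = 2 + \left(-7 + 4 d\right) = -5 + 4 d$)
$P{\left(\left(-4\right) 4 + 7 \right)} - X{\left(o \right)} = \left(-5 + 4 \left(\left(-4\right) 4 + 7\right)\right) - \left(\frac{487}{43} + \frac{2}{53} \left(-71\right)\right) = \left(-5 + 4 \left(-16 + 7\right)\right) - \left(\frac{487}{43} - \frac{142}{53}\right) = \left(-5 + 4 \left(-9\right)\right) - \frac{19705}{2279} = \left(-5 - 36\right) - \frac{19705}{2279} = -41 - \frac{19705}{2279} = - \frac{113144}{2279}$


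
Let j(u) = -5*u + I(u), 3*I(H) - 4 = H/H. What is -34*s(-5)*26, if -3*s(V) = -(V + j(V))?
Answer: -57460/9 ≈ -6384.4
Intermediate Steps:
I(H) = 5/3 (I(H) = 4/3 + (H/H)/3 = 4/3 + (1/3)*1 = 4/3 + 1/3 = 5/3)
j(u) = 5/3 - 5*u (j(u) = -5*u + 5/3 = 5/3 - 5*u)
s(V) = 5/9 - 4*V/3 (s(V) = -(-1)*(V + (5/3 - 5*V))/3 = -(-1)*(5/3 - 4*V)/3 = -(-5/3 + 4*V)/3 = 5/9 - 4*V/3)
-34*s(-5)*26 = -34*(5/9 - 4/3*(-5))*26 = -34*(5/9 + 20/3)*26 = -34*65/9*26 = -2210/9*26 = -57460/9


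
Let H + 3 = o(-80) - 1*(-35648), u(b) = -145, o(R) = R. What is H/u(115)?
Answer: -7113/29 ≈ -245.28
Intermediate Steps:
H = 35565 (H = -3 + (-80 - 1*(-35648)) = -3 + (-80 + 35648) = -3 + 35568 = 35565)
H/u(115) = 35565/(-145) = 35565*(-1/145) = -7113/29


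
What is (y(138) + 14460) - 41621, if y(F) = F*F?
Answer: -8117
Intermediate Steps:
y(F) = F²
(y(138) + 14460) - 41621 = (138² + 14460) - 41621 = (19044 + 14460) - 41621 = 33504 - 41621 = -8117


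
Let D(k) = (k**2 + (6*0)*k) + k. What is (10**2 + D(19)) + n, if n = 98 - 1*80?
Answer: 498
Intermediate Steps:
n = 18 (n = 98 - 80 = 18)
D(k) = k + k**2 (D(k) = (k**2 + 0*k) + k = (k**2 + 0) + k = k**2 + k = k + k**2)
(10**2 + D(19)) + n = (10**2 + 19*(1 + 19)) + 18 = (100 + 19*20) + 18 = (100 + 380) + 18 = 480 + 18 = 498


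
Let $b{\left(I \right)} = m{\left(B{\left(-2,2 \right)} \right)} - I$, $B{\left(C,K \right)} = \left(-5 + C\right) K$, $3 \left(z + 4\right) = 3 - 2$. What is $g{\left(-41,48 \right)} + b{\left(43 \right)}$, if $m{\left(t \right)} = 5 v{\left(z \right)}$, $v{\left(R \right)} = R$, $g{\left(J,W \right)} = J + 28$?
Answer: $- \frac{223}{3} \approx -74.333$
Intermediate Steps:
$g{\left(J,W \right)} = 28 + J$
$z = - \frac{11}{3}$ ($z = -4 + \frac{3 - 2}{3} = -4 + \frac{1}{3} \cdot 1 = -4 + \frac{1}{3} = - \frac{11}{3} \approx -3.6667$)
$B{\left(C,K \right)} = K \left(-5 + C\right)$
$m{\left(t \right)} = - \frac{55}{3}$ ($m{\left(t \right)} = 5 \left(- \frac{11}{3}\right) = - \frac{55}{3}$)
$b{\left(I \right)} = - \frac{55}{3} - I$
$g{\left(-41,48 \right)} + b{\left(43 \right)} = \left(28 - 41\right) - \frac{184}{3} = -13 - \frac{184}{3} = - \frac{223}{3}$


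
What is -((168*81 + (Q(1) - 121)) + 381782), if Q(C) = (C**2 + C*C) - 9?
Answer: -395262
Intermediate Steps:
Q(C) = -9 + 2*C**2 (Q(C) = (C**2 + C**2) - 9 = 2*C**2 - 9 = -9 + 2*C**2)
-((168*81 + (Q(1) - 121)) + 381782) = -((168*81 + ((-9 + 2*1**2) - 121)) + 381782) = -((13608 + ((-9 + 2*1) - 121)) + 381782) = -((13608 + ((-9 + 2) - 121)) + 381782) = -((13608 + (-7 - 121)) + 381782) = -((13608 - 128) + 381782) = -(13480 + 381782) = -1*395262 = -395262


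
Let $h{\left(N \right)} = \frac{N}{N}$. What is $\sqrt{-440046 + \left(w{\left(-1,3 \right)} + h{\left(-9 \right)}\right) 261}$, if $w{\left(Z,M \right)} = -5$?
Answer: $39 i \sqrt{290} \approx 664.15 i$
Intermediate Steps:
$h{\left(N \right)} = 1$
$\sqrt{-440046 + \left(w{\left(-1,3 \right)} + h{\left(-9 \right)}\right) 261} = \sqrt{-440046 + \left(-5 + 1\right) 261} = \sqrt{-440046 - 1044} = \sqrt{-441090} = 39 i \sqrt{290}$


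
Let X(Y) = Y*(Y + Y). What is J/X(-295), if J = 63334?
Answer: 31667/87025 ≈ 0.36388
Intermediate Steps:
X(Y) = 2*Y**2 (X(Y) = Y*(2*Y) = 2*Y**2)
J/X(-295) = 63334/((2*(-295)**2)) = 63334/((2*87025)) = 63334/174050 = 63334*(1/174050) = 31667/87025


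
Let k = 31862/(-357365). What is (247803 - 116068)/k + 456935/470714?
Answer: -5540003387468845/3749472367 ≈ -1.4775e+6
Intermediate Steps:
k = -31862/357365 (k = 31862*(-1/357365) = -31862/357365 ≈ -0.089158)
(247803 - 116068)/k + 456935/470714 = (247803 - 116068)/(-31862/357365) + 456935/470714 = 131735*(-357365/31862) + 456935*(1/470714) = -47077478275/31862 + 456935/470714 = -5540003387468845/3749472367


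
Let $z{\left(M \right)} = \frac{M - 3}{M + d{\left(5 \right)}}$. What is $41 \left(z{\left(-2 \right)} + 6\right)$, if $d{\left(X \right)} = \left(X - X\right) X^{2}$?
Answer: $\frac{697}{2} \approx 348.5$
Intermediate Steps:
$d{\left(X \right)} = 0$ ($d{\left(X \right)} = 0 X^{2} = 0$)
$z{\left(M \right)} = \frac{-3 + M}{M}$ ($z{\left(M \right)} = \frac{M - 3}{M + 0} = \frac{-3 + M}{M}$)
$41 \left(z{\left(-2 \right)} + 6\right) = 41 \left(\frac{-3 - 2}{-2} + 6\right) = 41 \left(\left(- \frac{1}{2}\right) \left(-5\right) + 6\right) = 41 \left(\frac{5}{2} + 6\right) = 41 \cdot \frac{17}{2} = \frac{697}{2}$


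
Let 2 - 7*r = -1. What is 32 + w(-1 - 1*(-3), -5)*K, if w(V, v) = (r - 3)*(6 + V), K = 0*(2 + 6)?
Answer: 32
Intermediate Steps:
r = 3/7 (r = 2/7 - 1/7*(-1) = 2/7 + 1/7 = 3/7 ≈ 0.42857)
K = 0 (K = 0*8 = 0)
w(V, v) = -108/7 - 18*V/7 (w(V, v) = (3/7 - 3)*(6 + V) = -18*(6 + V)/7 = -108/7 - 18*V/7)
32 + w(-1 - 1*(-3), -5)*K = 32 + (-108/7 - 18*(-1 - 1*(-3))/7)*0 = 32 + (-108/7 - 18*(-1 + 3)/7)*0 = 32 + (-108/7 - 18/7*2)*0 = 32 + (-108/7 - 36/7)*0 = 32 - 144/7*0 = 32 + 0 = 32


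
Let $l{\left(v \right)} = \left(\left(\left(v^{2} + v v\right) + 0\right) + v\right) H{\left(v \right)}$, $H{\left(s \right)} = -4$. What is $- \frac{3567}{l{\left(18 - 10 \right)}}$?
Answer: $\frac{3567}{544} \approx 6.557$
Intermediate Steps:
$l{\left(v \right)} = - 8 v^{2} - 4 v$ ($l{\left(v \right)} = \left(\left(\left(v^{2} + v v\right) + 0\right) + v\right) \left(-4\right) = \left(\left(\left(v^{2} + v^{2}\right) + 0\right) + v\right) \left(-4\right) = \left(\left(2 v^{2} + 0\right) + v\right) \left(-4\right) = \left(2 v^{2} + v\right) \left(-4\right) = \left(v + 2 v^{2}\right) \left(-4\right) = - 8 v^{2} - 4 v$)
$- \frac{3567}{l{\left(18 - 10 \right)}} = - \frac{3567}{\left(-4\right) \left(18 - 10\right) \left(1 + 2 \left(18 - 10\right)\right)} = - \frac{3567}{\left(-4\right) 8 \left(1 + 2 \cdot 8\right)} = - \frac{3567}{\left(-4\right) 8 \left(1 + 16\right)} = - \frac{3567}{\left(-4\right) 8 \cdot 17} = - \frac{3567}{-544} = \left(-3567\right) \left(- \frac{1}{544}\right) = \frac{3567}{544}$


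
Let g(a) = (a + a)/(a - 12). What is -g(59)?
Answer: -118/47 ≈ -2.5106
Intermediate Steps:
g(a) = 2*a/(-12 + a) (g(a) = (2*a)/(-12 + a) = 2*a/(-12 + a))
-g(59) = -2*59/(-12 + 59) = -2*59/47 = -1*118/47 = -118/47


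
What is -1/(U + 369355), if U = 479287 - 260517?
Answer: -1/588125 ≈ -1.7003e-6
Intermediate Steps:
U = 218770
-1/(U + 369355) = -1/(218770 + 369355) = -1/588125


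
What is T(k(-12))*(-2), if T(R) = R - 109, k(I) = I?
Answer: 242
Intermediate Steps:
T(R) = -109 + R
T(k(-12))*(-2) = (-109 - 12)*(-2) = -121*(-2) = 242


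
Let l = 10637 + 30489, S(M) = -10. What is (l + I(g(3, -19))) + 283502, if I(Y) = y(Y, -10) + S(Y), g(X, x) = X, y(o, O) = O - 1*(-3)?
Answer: 324611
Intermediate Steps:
y(o, O) = 3 + O (y(o, O) = O + 3 = 3 + O)
l = 41126
I(Y) = -17 (I(Y) = (3 - 10) - 10 = -7 - 10 = -17)
(l + I(g(3, -19))) + 283502 = (41126 - 17) + 283502 = 41109 + 283502 = 324611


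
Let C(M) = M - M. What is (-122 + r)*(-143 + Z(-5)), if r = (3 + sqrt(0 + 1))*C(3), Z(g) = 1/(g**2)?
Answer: 436028/25 ≈ 17441.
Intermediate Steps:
C(M) = 0
Z(g) = g**(-2)
r = 0 (r = (3 + sqrt(0 + 1))*0 = (3 + sqrt(1))*0 = (3 + 1)*0 = 4*0 = 0)
(-122 + r)*(-143 + Z(-5)) = (-122 + 0)*(-143 + (-5)**(-2)) = -122*(-143 + 1/25) = -122*(-3574/25) = 436028/25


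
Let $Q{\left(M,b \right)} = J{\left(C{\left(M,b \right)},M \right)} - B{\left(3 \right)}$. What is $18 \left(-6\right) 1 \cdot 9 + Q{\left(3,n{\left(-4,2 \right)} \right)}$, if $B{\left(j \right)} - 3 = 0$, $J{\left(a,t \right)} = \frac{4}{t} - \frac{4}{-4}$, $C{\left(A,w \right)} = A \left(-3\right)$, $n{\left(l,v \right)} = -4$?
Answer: $- \frac{2918}{3} \approx -972.67$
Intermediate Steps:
$C{\left(A,w \right)} = - 3 A$
$J{\left(a,t \right)} = 1 + \frac{4}{t}$ ($J{\left(a,t \right)} = \frac{4}{t} - -1 = \frac{4}{t} + 1 = 1 + \frac{4}{t}$)
$B{\left(j \right)} = 3$ ($B{\left(j \right)} = 3 + 0 = 3$)
$Q{\left(M,b \right)} = -3 + \frac{4 + M}{M}$ ($Q{\left(M,b \right)} = \frac{4 + M}{M} - 3 = -3 + \frac{4 + M}{M}$)
$18 \left(-6\right) 1 \cdot 9 + Q{\left(3,n{\left(-4,2 \right)} \right)} = 18 \left(-6\right) 1 \cdot 9 - \left(2 - \frac{4}{3}\right) = 18 \left(\left(-6\right) 9\right) + \left(-2 + 4 \cdot \frac{1}{3}\right) = 18 \left(-54\right) + \left(-2 + \frac{4}{3}\right) = -972 - \frac{2}{3} = - \frac{2918}{3}$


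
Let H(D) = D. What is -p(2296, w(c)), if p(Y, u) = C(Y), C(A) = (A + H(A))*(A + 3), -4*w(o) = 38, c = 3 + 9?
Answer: -10557008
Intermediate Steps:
c = 12
w(o) = -19/2 (w(o) = -1/4*38 = -19/2)
C(A) = 2*A*(3 + A) (C(A) = (A + A)*(A + 3) = (2*A)*(3 + A) = 2*A*(3 + A))
p(Y, u) = 2*Y*(3 + Y)
-p(2296, w(c)) = -2*2296*(3 + 2296) = -2*2296*2299 = -1*10557008 = -10557008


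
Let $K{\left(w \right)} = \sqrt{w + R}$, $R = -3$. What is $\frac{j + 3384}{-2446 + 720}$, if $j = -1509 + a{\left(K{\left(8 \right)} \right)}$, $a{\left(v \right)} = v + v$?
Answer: $- \frac{1875}{1726} - \frac{\sqrt{5}}{863} \approx -1.0889$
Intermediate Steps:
$K{\left(w \right)} = \sqrt{-3 + w}$ ($K{\left(w \right)} = \sqrt{w - 3} = \sqrt{-3 + w}$)
$a{\left(v \right)} = 2 v$
$j = -1509 + 2 \sqrt{5}$ ($j = -1509 + 2 \sqrt{-3 + 8} = -1509 + 2 \sqrt{5} \approx -1504.5$)
$\frac{j + 3384}{-2446 + 720} = \frac{\left(-1509 + 2 \sqrt{5}\right) + 3384}{-2446 + 720} = \frac{1875 + 2 \sqrt{5}}{-1726} = \left(1875 + 2 \sqrt{5}\right) \left(- \frac{1}{1726}\right) = - \frac{1875}{1726} - \frac{\sqrt{5}}{863}$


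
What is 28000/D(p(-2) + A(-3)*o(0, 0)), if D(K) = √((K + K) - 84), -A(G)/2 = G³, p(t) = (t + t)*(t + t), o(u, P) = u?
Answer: -14000*I*√13/13 ≈ -3882.9*I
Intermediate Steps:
p(t) = 4*t² (p(t) = (2*t)*(2*t) = 4*t²)
A(G) = -2*G³
D(K) = √(-84 + 2*K) (D(K) = √(2*K - 84) = √(-84 + 2*K))
28000/D(p(-2) + A(-3)*o(0, 0)) = 28000/(√(-84 + 2*(4*(-2)² - 2*(-3)³*0))) = 28000/(√(-84 + 2*(4*4 - 2*(-27)*0))) = 28000/(√(-84 + 2*(16 + 54*0))) = 28000/(√(-84 + 2*(16 + 0))) = 28000/(√(-84 + 2*16)) = 28000/(√(-84 + 32)) = 28000/(√(-52)) = 28000/((2*I*√13)) = 28000*(-I*√13/26) = -14000*I*√13/13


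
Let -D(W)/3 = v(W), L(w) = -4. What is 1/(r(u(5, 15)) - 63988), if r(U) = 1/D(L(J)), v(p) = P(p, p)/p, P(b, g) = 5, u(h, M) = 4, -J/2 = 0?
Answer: -15/959816 ≈ -1.5628e-5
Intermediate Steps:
J = 0 (J = -2*0 = 0)
v(p) = 5/p
D(W) = -15/W
r(U) = 4/15 (r(U) = 1/(-15/(-4)) = 1/(-15*(-1/4)) = 1/(15/4) = 4/15)
1/(r(u(5, 15)) - 63988) = 1/(4/15 - 63988) = 1/(-959816/15) = -15/959816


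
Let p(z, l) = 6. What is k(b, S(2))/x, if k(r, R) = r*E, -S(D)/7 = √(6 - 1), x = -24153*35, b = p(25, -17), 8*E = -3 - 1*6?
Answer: 9/1127140 ≈ 7.9848e-6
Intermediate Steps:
E = -9/8 (E = (-3 - 1*6)/8 = (-3 - 6)/8 = (⅛)*(-9) = -9/8 ≈ -1.1250)
b = 6
x = -845355
S(D) = -7*√5 (S(D) = -7*√(6 - 1) = -7*√5)
k(r, R) = -9*r/8 (k(r, R) = r*(-9/8) = -9*r/8)
k(b, S(2))/x = -9/8*6/(-845355) = -27/4*(-1/845355) = 9/1127140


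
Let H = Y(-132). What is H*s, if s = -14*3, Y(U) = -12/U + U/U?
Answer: -504/11 ≈ -45.818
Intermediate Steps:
Y(U) = 1 - 12/U (Y(U) = -12/U + 1 = 1 - 12/U)
H = 12/11 (H = (-12 - 132)/(-132) = -1/132*(-144) = 12/11 ≈ 1.0909)
s = -42
H*s = (12/11)*(-42) = -504/11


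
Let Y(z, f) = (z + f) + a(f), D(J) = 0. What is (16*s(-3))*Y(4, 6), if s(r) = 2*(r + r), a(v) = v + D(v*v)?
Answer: -3072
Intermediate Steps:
a(v) = v (a(v) = v + 0 = v)
s(r) = 4*r (s(r) = 2*(2*r) = 4*r)
Y(z, f) = z + 2*f (Y(z, f) = (z + f) + f = (f + z) + f = z + 2*f)
(16*s(-3))*Y(4, 6) = (16*(4*(-3)))*(4 + 2*6) = (16*(-12))*(4 + 12) = -192*16 = -3072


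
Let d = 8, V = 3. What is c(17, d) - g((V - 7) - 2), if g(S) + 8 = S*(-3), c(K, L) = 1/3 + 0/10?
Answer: -29/3 ≈ -9.6667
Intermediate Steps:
c(K, L) = ⅓ (c(K, L) = 1*(⅓) + 0*(⅒) = ⅓ + 0 = ⅓)
g(S) = -8 - 3*S (g(S) = -8 + S*(-3) = -8 - 3*S)
c(17, d) - g((V - 7) - 2) = ⅓ - (-8 - 3*((3 - 7) - 2)) = ⅓ - (-8 - 3*(-4 - 2)) = ⅓ - (-8 - 3*(-6)) = ⅓ - (-8 + 18) = ⅓ - 1*10 = ⅓ - 10 = -29/3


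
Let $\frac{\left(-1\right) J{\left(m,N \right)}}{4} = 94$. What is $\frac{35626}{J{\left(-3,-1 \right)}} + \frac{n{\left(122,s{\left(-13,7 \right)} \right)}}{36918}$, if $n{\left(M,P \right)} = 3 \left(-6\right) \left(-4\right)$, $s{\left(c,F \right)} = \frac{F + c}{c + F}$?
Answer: $- \frac{777313}{8204} \approx -94.748$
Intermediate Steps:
$s{\left(c,F \right)} = 1$ ($s{\left(c,F \right)} = \frac{F + c}{F + c} = 1$)
$n{\left(M,P \right)} = 72$ ($n{\left(M,P \right)} = \left(-18\right) \left(-4\right) = 72$)
$J{\left(m,N \right)} = -376$ ($J{\left(m,N \right)} = \left(-4\right) 94 = -376$)
$\frac{35626}{J{\left(-3,-1 \right)}} + \frac{n{\left(122,s{\left(-13,7 \right)} \right)}}{36918} = \frac{35626}{-376} + \frac{72}{36918} = 35626 \left(- \frac{1}{376}\right) + 72 \cdot \frac{1}{36918} = - \frac{379}{4} + \frac{4}{2051} = - \frac{777313}{8204}$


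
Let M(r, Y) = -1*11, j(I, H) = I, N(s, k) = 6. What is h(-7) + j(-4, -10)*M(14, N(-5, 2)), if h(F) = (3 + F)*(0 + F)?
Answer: 72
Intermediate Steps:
M(r, Y) = -11
h(F) = F*(3 + F) (h(F) = (3 + F)*F = F*(3 + F))
h(-7) + j(-4, -10)*M(14, N(-5, 2)) = -7*(3 - 7) - 4*(-11) = -7*(-4) + 44 = 28 + 44 = 72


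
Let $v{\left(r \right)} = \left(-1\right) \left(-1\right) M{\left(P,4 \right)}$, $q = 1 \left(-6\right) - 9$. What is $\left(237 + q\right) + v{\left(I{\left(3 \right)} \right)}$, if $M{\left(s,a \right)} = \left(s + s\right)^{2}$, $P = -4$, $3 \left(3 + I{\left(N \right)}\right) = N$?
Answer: $286$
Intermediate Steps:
$I{\left(N \right)} = -3 + \frac{N}{3}$
$q = -15$ ($q = -6 - 9 = -15$)
$M{\left(s,a \right)} = 4 s^{2}$ ($M{\left(s,a \right)} = \left(2 s\right)^{2} = 4 s^{2}$)
$v{\left(r \right)} = 64$ ($v{\left(r \right)} = \left(-1\right) \left(-1\right) 4 \left(-4\right)^{2} = 1 \cdot 4 \cdot 16 = 1 \cdot 64 = 64$)
$\left(237 + q\right) + v{\left(I{\left(3 \right)} \right)} = \left(237 - 15\right) + 64 = 222 + 64 = 286$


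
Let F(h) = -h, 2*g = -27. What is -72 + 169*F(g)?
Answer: 4419/2 ≈ 2209.5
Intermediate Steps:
g = -27/2 (g = (1/2)*(-27) = -27/2 ≈ -13.500)
-72 + 169*F(g) = -72 + 169*(-1*(-27/2)) = -72 + 169*(27/2) = -72 + 4563/2 = 4419/2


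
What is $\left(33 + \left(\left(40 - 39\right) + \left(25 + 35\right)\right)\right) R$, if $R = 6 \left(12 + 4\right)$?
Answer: $9024$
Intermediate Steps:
$R = 96$ ($R = 6 \cdot 16 = 96$)
$\left(33 + \left(\left(40 - 39\right) + \left(25 + 35\right)\right)\right) R = \left(33 + \left(\left(40 - 39\right) + \left(25 + 35\right)\right)\right) 96 = \left(33 + \left(\left(40 - 39\right) + 60\right)\right) 96 = \left(33 + \left(1 + 60\right)\right) 96 = \left(33 + 61\right) 96 = 94 \cdot 96 = 9024$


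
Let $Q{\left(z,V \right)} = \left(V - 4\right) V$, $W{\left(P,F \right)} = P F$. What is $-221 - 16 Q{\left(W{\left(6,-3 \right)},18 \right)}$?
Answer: $-4253$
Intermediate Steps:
$W{\left(P,F \right)} = F P$
$Q{\left(z,V \right)} = V \left(-4 + V\right)$ ($Q{\left(z,V \right)} = \left(-4 + V\right) V = V \left(-4 + V\right)$)
$-221 - 16 Q{\left(W{\left(6,-3 \right)},18 \right)} = -221 - 16 \cdot 18 \left(-4 + 18\right) = -221 - 16 \cdot 18 \cdot 14 = -221 - 4032 = -4253$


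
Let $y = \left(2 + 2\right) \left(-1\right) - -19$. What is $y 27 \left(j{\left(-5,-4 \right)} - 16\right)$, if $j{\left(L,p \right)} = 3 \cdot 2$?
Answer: $-4050$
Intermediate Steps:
$j{\left(L,p \right)} = 6$
$y = 15$ ($y = 4 \left(-1\right) + 19 = -4 + 19 = 15$)
$y 27 \left(j{\left(-5,-4 \right)} - 16\right) = 15 \cdot 27 \left(6 - 16\right) = 405 \left(-10\right) = -4050$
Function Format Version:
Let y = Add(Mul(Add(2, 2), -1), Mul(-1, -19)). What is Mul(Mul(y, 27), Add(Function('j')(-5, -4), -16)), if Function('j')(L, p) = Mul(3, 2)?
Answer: -4050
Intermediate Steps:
Function('j')(L, p) = 6
y = 15 (y = Add(Mul(4, -1), 19) = Add(-4, 19) = 15)
Mul(Mul(y, 27), Add(Function('j')(-5, -4), -16)) = Mul(Mul(15, 27), Add(6, -16)) = Mul(405, -10) = -4050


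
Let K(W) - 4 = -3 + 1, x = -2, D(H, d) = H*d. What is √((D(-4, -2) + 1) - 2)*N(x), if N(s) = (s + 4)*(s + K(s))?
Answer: 0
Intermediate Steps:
K(W) = 2 (K(W) = 4 + (-3 + 1) = 4 - 2 = 2)
N(s) = (2 + s)*(4 + s) (N(s) = (s + 4)*(s + 2) = (4 + s)*(2 + s) = (2 + s)*(4 + s))
√((D(-4, -2) + 1) - 2)*N(x) = √((-4*(-2) + 1) - 2)*(8 + (-2)² + 6*(-2)) = √((8 + 1) - 2)*(8 + 4 - 12) = √(9 - 2)*0 = √7*0 = 0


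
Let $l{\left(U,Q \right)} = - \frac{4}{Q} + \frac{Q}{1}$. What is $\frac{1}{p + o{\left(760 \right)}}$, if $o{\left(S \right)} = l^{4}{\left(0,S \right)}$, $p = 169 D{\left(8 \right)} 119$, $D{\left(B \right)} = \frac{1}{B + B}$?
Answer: $\frac{81450625}{27172948241701568861} \approx 2.9975 \cdot 10^{-12}$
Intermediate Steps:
$D{\left(B \right)} = \frac{1}{2 B}$
$l{\left(U,Q \right)} = Q - \frac{4}{Q}$ ($l{\left(U,Q \right)} = - \frac{4}{Q} + Q 1 = - \frac{4}{Q} + Q = Q - \frac{4}{Q}$)
$p = \frac{20111}{16}$ ($p = 169 \frac{1}{2 \cdot 8} \cdot 119 = 169 \cdot \frac{1}{2} \cdot \frac{1}{8} \cdot 119 = 169 \cdot \frac{1}{16} \cdot 119 = \frac{169}{16} \cdot 119 = \frac{20111}{16} \approx 1256.9$)
$o{\left(S \right)} = \left(S - \frac{4}{S}\right)^{4}$
$\frac{1}{p + o{\left(760 \right)}} = \frac{1}{\frac{20111}{16} + \frac{\left(-4 + 760^{2}\right)^{4}}{333621760000}} = \frac{1}{\frac{20111}{16} + \frac{\left(-4 + 577600\right)^{4}}{333621760000}} = \frac{1}{\frac{20111}{16} + \frac{577596^{4}}{333621760000}} = \frac{1}{\frac{20111}{16} + \frac{1}{333621760000} \cdot 111300395578667925094656} = \frac{1}{\frac{20111}{16} + \frac{434767170229171582401}{1303210000}} = \frac{1}{\frac{27172948241701568861}{81450625}} = \frac{81450625}{27172948241701568861}$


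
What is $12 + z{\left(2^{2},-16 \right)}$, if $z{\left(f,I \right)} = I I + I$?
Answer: $252$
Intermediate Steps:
$z{\left(f,I \right)} = I + I^{2}$ ($z{\left(f,I \right)} = I^{2} + I = I + I^{2}$)
$12 + z{\left(2^{2},-16 \right)} = 12 - 16 \left(1 - 16\right) = 12 - -240 = 12 + 240 = 252$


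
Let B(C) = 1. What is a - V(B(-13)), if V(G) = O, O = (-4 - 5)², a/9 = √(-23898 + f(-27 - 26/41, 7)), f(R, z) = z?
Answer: -81 + 9*I*√23891 ≈ -81.0 + 1391.1*I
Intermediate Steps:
a = 9*I*√23891 (a = 9*√(-23898 + 7) = 9*√(-23891) = 9*(I*√23891) = 9*I*√23891 ≈ 1391.1*I)
O = 81 (O = (-9)² = 81)
V(G) = 81
a - V(B(-13)) = 9*I*√23891 - 1*81 = 9*I*√23891 - 81 = -81 + 9*I*√23891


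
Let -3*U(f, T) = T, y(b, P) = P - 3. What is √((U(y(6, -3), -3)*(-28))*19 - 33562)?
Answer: I*√34094 ≈ 184.65*I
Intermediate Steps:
y(b, P) = -3 + P
U(f, T) = -T/3
√((U(y(6, -3), -3)*(-28))*19 - 33562) = √((-⅓*(-3)*(-28))*19 - 33562) = √((1*(-28))*19 - 33562) = √(-28*19 - 33562) = √(-532 - 33562) = √(-34094) = I*√34094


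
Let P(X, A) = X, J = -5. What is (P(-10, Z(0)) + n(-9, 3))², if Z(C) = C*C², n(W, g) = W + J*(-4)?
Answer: 1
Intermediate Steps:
n(W, g) = 20 + W (n(W, g) = W - 5*(-4) = W + 20 = 20 + W)
Z(C) = C³
(P(-10, Z(0)) + n(-9, 3))² = (-10 + (20 - 9))² = (-10 + 11)² = 1² = 1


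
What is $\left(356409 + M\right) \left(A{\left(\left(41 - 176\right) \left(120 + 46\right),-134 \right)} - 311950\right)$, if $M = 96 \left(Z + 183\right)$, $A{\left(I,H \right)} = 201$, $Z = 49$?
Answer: $-118053423069$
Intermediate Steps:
$M = 22272$ ($M = 96 \left(49 + 183\right) = 96 \cdot 232 = 22272$)
$\left(356409 + M\right) \left(A{\left(\left(41 - 176\right) \left(120 + 46\right),-134 \right)} - 311950\right) = \left(356409 + 22272\right) \left(201 - 311950\right) = 378681 \left(-311749\right) = -118053423069$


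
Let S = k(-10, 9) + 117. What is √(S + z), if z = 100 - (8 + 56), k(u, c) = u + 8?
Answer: √151 ≈ 12.288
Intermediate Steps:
k(u, c) = 8 + u
z = 36 (z = 100 - 1*64 = 100 - 64 = 36)
S = 115 (S = (8 - 10) + 117 = -2 + 117 = 115)
√(S + z) = √(115 + 36) = √151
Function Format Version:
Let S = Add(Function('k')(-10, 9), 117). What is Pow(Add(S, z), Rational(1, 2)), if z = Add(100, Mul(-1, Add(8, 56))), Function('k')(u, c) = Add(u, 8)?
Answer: Pow(151, Rational(1, 2)) ≈ 12.288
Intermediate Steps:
Function('k')(u, c) = Add(8, u)
z = 36 (z = Add(100, Mul(-1, 64)) = Add(100, -64) = 36)
S = 115 (S = Add(Add(8, -10), 117) = Add(-2, 117) = 115)
Pow(Add(S, z), Rational(1, 2)) = Pow(Add(115, 36), Rational(1, 2)) = Pow(151, Rational(1, 2))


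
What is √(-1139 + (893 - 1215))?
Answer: I*√1461 ≈ 38.223*I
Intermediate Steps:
√(-1139 + (893 - 1215)) = √(-1139 - 322) = √(-1461) = I*√1461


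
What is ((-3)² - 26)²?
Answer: 289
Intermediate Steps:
((-3)² - 26)² = (9 - 26)² = (-17)² = 289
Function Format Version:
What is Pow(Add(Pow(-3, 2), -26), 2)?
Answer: 289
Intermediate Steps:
Pow(Add(Pow(-3, 2), -26), 2) = Pow(Add(9, -26), 2) = Pow(-17, 2) = 289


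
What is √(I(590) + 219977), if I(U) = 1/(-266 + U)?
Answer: √71272549/18 ≈ 469.02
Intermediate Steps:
√(I(590) + 219977) = √(1/(-266 + 590) + 219977) = √(1/324 + 219977) = √(71272549/324) = √71272549/18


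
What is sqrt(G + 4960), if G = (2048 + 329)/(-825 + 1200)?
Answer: sqrt(27935655)/75 ≈ 70.472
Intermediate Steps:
G = 2377/375 ≈ 6.3387
sqrt(G + 4960) = sqrt(2377/375 + 4960) = sqrt(1862377/375) = sqrt(27935655)/75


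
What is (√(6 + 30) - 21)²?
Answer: 225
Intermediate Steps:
(√(6 + 30) - 21)² = (√36 - 21)² = (6 - 21)² = (-15)² = 225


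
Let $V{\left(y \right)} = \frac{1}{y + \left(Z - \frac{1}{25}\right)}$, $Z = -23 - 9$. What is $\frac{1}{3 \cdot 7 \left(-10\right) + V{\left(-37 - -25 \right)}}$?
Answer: $- \frac{1101}{231235} \approx -0.0047614$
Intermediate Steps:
$Z = -32$ ($Z = -23 - 9 = -32$)
$V{\left(y \right)} = \frac{1}{- \frac{801}{25} + y}$ ($V{\left(y \right)} = \frac{1}{y - \frac{801}{25}} = \frac{1}{- \frac{801}{25} + y}$)
$\frac{1}{3 \cdot 7 \left(-10\right) + V{\left(-37 - -25 \right)}} = \frac{1}{3 \cdot 7 \left(-10\right) + \frac{25}{-801 + 25 \left(-37 - -25\right)}} = \frac{1}{21 \left(-10\right) + \frac{25}{-801 + 25 \left(-37 + 25\right)}} = \frac{1}{-210 + \frac{25}{-801 + 25 \left(-12\right)}} = \frac{1}{-210 + \frac{25}{-801 - 300}} = \frac{1}{-210 + \frac{25}{-1101}} = \frac{1}{-210 + 25 \left(- \frac{1}{1101}\right)} = \frac{1}{-210 - \frac{25}{1101}} = \frac{1}{- \frac{231235}{1101}} = - \frac{1101}{231235}$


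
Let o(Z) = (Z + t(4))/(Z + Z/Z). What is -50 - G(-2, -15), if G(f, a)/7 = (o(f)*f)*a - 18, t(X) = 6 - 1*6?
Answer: -344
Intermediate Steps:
t(X) = 0 (t(X) = 6 - 6 = 0)
o(Z) = Z/(1 + Z) (o(Z) = (Z + 0)/(Z + Z/Z) = Z/(Z + 1) = Z/(1 + Z))
G(f, a) = -126 + 7*a*f²/(1 + f) (G(f, a) = 7*(((f/(1 + f))*f)*a - 18) = 7*((f²/(1 + f))*a - 18) = 7*(a*f²/(1 + f) - 18) = 7*(-18 + a*f²/(1 + f)) = -126 + 7*a*f²/(1 + f))
-50 - G(-2, -15) = -50 - 7*(-18 - 18*(-2) - 15*(-2)²)/(1 - 2) = -50 - 7*(-18 + 36 - 15*4)/(-1) = -50 - 7*(-1)*(-18 + 36 - 60) = -50 - 7*(-1)*(-42) = -50 - 1*294 = -50 - 294 = -344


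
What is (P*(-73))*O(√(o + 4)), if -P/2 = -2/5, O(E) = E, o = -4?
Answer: 0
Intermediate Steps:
P = ⅘ (P = -(-4)/5 = -2*(-⅖) = ⅘ ≈ 0.80000)
(P*(-73))*O(√(o + 4)) = ((⅘)*(-73))*√(-4 + 4) = -292*√0/5 = -292/5*0 = 0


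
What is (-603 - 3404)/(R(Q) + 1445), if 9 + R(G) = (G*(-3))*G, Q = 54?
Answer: 4007/7312 ≈ 0.54800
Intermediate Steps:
R(G) = -9 - 3*G² (R(G) = -9 + (G*(-3))*G = -9 + (-3*G)*G = -9 - 3*G²)
(-603 - 3404)/(R(Q) + 1445) = (-603 - 3404)/((-9 - 3*54²) + 1445) = -4007/((-9 - 3*2916) + 1445) = -4007/((-9 - 8748) + 1445) = -4007/(-8757 + 1445) = -4007/(-7312) = -4007*(-1/7312) = 4007/7312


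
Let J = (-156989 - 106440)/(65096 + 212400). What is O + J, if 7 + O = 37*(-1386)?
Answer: -14232755773/277496 ≈ -51290.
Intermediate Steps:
O = -51289 (O = -7 + 37*(-1386) = -7 - 51282 = -51289)
J = -263429/277496 ≈ -0.94931
O + J = -51289 - 263429/277496 = -14232755773/277496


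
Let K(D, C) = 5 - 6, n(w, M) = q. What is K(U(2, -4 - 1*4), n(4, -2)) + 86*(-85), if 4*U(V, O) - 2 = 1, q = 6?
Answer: -7311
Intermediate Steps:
n(w, M) = 6
U(V, O) = ¾ (U(V, O) = ½ + (¼)*1 = ½ + ¼ = ¾)
K(D, C) = -1
K(U(2, -4 - 1*4), n(4, -2)) + 86*(-85) = -1 + 86*(-85) = -1 - 7310 = -7311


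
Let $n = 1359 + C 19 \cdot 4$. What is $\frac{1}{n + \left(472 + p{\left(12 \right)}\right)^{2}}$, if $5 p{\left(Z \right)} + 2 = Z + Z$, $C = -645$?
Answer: $\frac{25}{4482399} \approx 5.5774 \cdot 10^{-6}$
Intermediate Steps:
$p{\left(Z \right)} = - \frac{2}{5} + \frac{2 Z}{5}$ ($p{\left(Z \right)} = - \frac{2}{5} + \frac{Z + Z}{5} = - \frac{2}{5} + \frac{2 Z}{5}$)
$n = -47661$ ($n = 1359 - 645 \cdot 19 \cdot 4 = 1359 - 49020 = -47661$)
$\frac{1}{n + \left(472 + p{\left(12 \right)}\right)^{2}} = \frac{1}{-47661 + \left(472 + \left(- \frac{2}{5} + \frac{2}{5} \cdot 12\right)\right)^{2}} = \frac{1}{-47661 + \left(472 + \left(- \frac{2}{5} + \frac{24}{5}\right)\right)^{2}} = \frac{1}{-47661 + \left(472 + \frac{22}{5}\right)^{2}} = \frac{1}{-47661 + \left(\frac{2382}{5}\right)^{2}} = \frac{1}{-47661 + \frac{5673924}{25}} = \frac{1}{\frac{4482399}{25}} = \frac{25}{4482399}$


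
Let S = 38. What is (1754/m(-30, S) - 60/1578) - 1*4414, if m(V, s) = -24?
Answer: -14161355/3156 ≈ -4487.1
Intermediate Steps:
(1754/m(-30, S) - 60/1578) - 1*4414 = (1754/(-24) - 60/1578) - 1*4414 = (1754*(-1/24) - 60*1/1578) - 4414 = (-877/12 - 10/263) - 4414 = -230771/3156 - 4414 = -14161355/3156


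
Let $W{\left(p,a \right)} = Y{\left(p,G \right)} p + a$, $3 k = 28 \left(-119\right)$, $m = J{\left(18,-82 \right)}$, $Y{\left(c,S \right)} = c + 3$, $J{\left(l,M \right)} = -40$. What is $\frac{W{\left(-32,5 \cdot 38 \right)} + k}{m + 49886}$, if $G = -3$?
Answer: $\frac{11}{74769} \approx 0.00014712$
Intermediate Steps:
$Y{\left(c,S \right)} = 3 + c$
$m = -40$
$k = - \frac{3332}{3}$ ($k = \frac{28 \left(-119\right)}{3} = \frac{1}{3} \left(-3332\right) = - \frac{3332}{3} \approx -1110.7$)
$W{\left(p,a \right)} = a + p \left(3 + p\right)$ ($W{\left(p,a \right)} = \left(3 + p\right) p + a = p \left(3 + p\right) + a = a + p \left(3 + p\right)$)
$\frac{W{\left(-32,5 \cdot 38 \right)} + k}{m + 49886} = \frac{\left(5 \cdot 38 - 32 \left(3 - 32\right)\right) - \frac{3332}{3}}{-40 + 49886} = \frac{\left(190 - -928\right) - \frac{3332}{3}}{49846} = \left(\left(190 + 928\right) - \frac{3332}{3}\right) \frac{1}{49846} = \left(1118 - \frac{3332}{3}\right) \frac{1}{49846} = \frac{22}{3} \cdot \frac{1}{49846} = \frac{11}{74769}$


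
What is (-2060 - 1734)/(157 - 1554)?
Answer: 3794/1397 ≈ 2.7158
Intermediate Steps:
(-2060 - 1734)/(157 - 1554) = -3794/(-1397) = -3794*(-1/1397) = 3794/1397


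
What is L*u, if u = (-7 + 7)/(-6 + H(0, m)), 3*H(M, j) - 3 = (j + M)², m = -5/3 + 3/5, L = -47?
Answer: 0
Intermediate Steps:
m = -16/15 (m = -5*⅓ + 3*(⅕) = -5/3 + ⅗ = -16/15 ≈ -1.0667)
H(M, j) = 1 + (M + j)²/3 (H(M, j) = 1 + (j + M)²/3 = 1 + (M + j)²/3)
u = 0 (u = (-7 + 7)/(-6 + (1 + (0 - 16/15)²/3)) = 0/(-6 + (1 + (-16/15)²/3)) = 0/(-6 + (1 + (⅓)*(256/225))) = 0/(-6 + (1 + 256/675)) = 0/(-6 + 931/675) = 0/(-3119/675) = 0*(-675/3119) = 0)
L*u = -47*0 = 0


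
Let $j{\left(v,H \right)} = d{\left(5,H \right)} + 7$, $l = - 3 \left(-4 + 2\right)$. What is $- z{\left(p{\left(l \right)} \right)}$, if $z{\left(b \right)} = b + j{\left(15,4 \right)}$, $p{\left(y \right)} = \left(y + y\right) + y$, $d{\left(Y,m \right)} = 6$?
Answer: $-31$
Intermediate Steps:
$l = 6$ ($l = \left(-3\right) \left(-2\right) = 6$)
$j{\left(v,H \right)} = 13$ ($j{\left(v,H \right)} = 6 + 7 = 13$)
$p{\left(y \right)} = 3 y$ ($p{\left(y \right)} = 2 y + y = 3 y$)
$z{\left(b \right)} = 13 + b$ ($z{\left(b \right)} = b + 13 = 13 + b$)
$- z{\left(p{\left(l \right)} \right)} = - (13 + 3 \cdot 6) = - (13 + 18) = \left(-1\right) 31 = -31$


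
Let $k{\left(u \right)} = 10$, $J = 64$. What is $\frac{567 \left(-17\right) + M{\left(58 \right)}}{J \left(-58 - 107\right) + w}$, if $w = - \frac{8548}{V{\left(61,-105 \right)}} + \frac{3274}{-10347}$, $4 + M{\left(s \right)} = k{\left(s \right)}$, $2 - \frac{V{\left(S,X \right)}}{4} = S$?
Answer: $\frac{5880686409}{6424676507} \approx 0.91533$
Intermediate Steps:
$V{\left(S,X \right)} = 8 - 4 S$
$M{\left(s \right)} = 6$ ($M{\left(s \right)} = -4 + 10 = 6$)
$w = \frac{21918373}{610473}$ ($w = - \frac{8548}{8 - 244} + \frac{3274}{-10347} = - \frac{8548}{8 - 244} + 3274 \left(- \frac{1}{10347}\right) = - \frac{8548}{-236} - \frac{3274}{10347} = \left(-8548\right) \left(- \frac{1}{236}\right) - \frac{3274}{10347} = \frac{2137}{59} - \frac{3274}{10347} = \frac{21918373}{610473} \approx 35.904$)
$\frac{567 \left(-17\right) + M{\left(58 \right)}}{J \left(-58 - 107\right) + w} = \frac{567 \left(-17\right) + 6}{64 \left(-58 - 107\right) + \frac{21918373}{610473}} = \frac{-9639 + 6}{64 \left(-165\right) + \frac{21918373}{610473}} = - \frac{9633}{-10560 + \frac{21918373}{610473}} = - \frac{9633}{- \frac{6424676507}{610473}} = \left(-9633\right) \left(- \frac{610473}{6424676507}\right) = \frac{5880686409}{6424676507}$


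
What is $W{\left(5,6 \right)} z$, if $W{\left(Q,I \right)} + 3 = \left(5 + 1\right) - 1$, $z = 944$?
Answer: $1888$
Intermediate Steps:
$W{\left(Q,I \right)} = 2$ ($W{\left(Q,I \right)} = -3 + \left(\left(5 + 1\right) - 1\right) = -3 + \left(6 - 1\right) = -3 + 5 = 2$)
$W{\left(5,6 \right)} z = 2 \cdot 944 = 1888$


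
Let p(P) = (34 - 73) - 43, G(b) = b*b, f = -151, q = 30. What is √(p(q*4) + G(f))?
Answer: √22719 ≈ 150.73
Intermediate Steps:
G(b) = b²
p(P) = -82 (p(P) = -39 - 43 = -82)
√(p(q*4) + G(f)) = √(-82 + (-151)²) = √(-82 + 22801) = √22719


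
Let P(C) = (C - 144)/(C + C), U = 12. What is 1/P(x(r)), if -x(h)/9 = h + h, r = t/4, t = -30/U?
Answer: -10/59 ≈ -0.16949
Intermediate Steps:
t = -5/2 (t = -30/12 = -30*1/12 = -5/2 ≈ -2.5000)
r = -5/8 (r = -5/2/4 = -5/2*¼ = -5/8 ≈ -0.62500)
x(h) = -18*h (x(h) = -9*(h + h) = -18*h)
P(C) = (-144 + C)/(2*C) (P(C) = (-144 + C)/((2*C)) = (-144 + C)*(1/(2*C)) = (-144 + C)/(2*C))
1/P(x(r)) = 1/((-144 - 18*(-5/8))/(2*((-18*(-5/8))))) = 1/((-144 + 45/4)/(2*(45/4))) = 1/((½)*(4/45)*(-531/4)) = 1/(-59/10) = -10/59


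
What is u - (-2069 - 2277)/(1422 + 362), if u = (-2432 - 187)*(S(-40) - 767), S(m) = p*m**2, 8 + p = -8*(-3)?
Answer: -58013561111/892 ≈ -6.5038e+7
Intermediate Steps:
p = 16 (p = -8 - 8*(-3) = -8 + 24 = 16)
S(m) = 16*m**2
u = -65037627 (u = (-2432 - 187)*(16*(-40)**2 - 767) = -2619*(16*1600 - 767) = -2619*(25600 - 767) = -2619*24833 = -65037627)
u - (-2069 - 2277)/(1422 + 362) = -65037627 - (-2069 - 2277)/(1422 + 362) = -65037627 - (-4346)/1784 = -65037627 - 1*(-2173/892) = -65037627 + 2173/892 = -58013561111/892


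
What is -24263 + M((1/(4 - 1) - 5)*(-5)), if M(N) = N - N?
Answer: -24263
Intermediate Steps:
M(N) = 0
-24263 + M((1/(4 - 1) - 5)*(-5)) = -24263 + 0 = -24263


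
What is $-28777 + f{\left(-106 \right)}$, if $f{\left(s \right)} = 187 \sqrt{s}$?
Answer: $-28777 + 187 i \sqrt{106} \approx -28777.0 + 1925.3 i$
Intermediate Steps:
$-28777 + f{\left(-106 \right)} = -28777 + 187 \sqrt{-106} = -28777 + 187 i \sqrt{106}$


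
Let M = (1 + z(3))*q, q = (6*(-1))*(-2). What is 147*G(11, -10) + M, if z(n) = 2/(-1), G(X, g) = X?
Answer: 1605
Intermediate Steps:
z(n) = -2 (z(n) = 2*(-1) = -2)
q = 12 (q = -6*(-2) = 12)
M = -12 (M = (1 - 2)*12 = -1*12 = -12)
147*G(11, -10) + M = 147*11 - 12 = 1617 - 12 = 1605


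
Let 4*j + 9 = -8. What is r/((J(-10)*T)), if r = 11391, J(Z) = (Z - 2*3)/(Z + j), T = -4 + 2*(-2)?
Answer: -649287/512 ≈ -1268.1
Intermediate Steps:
j = -17/4 (j = -9/4 + (¼)*(-8) = -9/4 - 2 = -17/4 ≈ -4.2500)
T = -8 (T = -4 - 4 = -8)
J(Z) = (-6 + Z)/(-17/4 + Z) (J(Z) = (Z - 2*3)/(Z - 17/4) = (Z - 6)/(-17/4 + Z) = (-6 + Z)/(-17/4 + Z))
r/((J(-10)*T)) = 11391/(((4*(-6 - 10)/(-17 + 4*(-10)))*(-8))) = 11391/(((4*(-16)/(-17 - 40))*(-8))) = 11391/(((4*(-16)/(-57))*(-8))) = 11391/(((4*(-1/57)*(-16))*(-8))) = 11391/(((64/57)*(-8))) = 11391/(-512/57) = 11391*(-57/512) = -649287/512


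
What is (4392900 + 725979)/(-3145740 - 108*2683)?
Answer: -1706293/1145168 ≈ -1.4900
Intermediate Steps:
(4392900 + 725979)/(-3145740 - 108*2683) = 5118879/(-3145740 - 289764) = 5118879/(-3435504) = 5118879*(-1/3435504) = -1706293/1145168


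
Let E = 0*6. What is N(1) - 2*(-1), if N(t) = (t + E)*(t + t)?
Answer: 4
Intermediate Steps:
E = 0
N(t) = 2*t² (N(t) = (t + 0)*(t + t) = t*(2*t) = 2*t²)
N(1) - 2*(-1) = 2*1² - 2*(-1) = 2*1 + 2 = 2 + 2 = 4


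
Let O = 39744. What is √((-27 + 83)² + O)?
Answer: 8*√670 ≈ 207.07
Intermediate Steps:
√((-27 + 83)² + O) = √((-27 + 83)² + 39744) = √(56² + 39744) = √(3136 + 39744) = √42880 = 8*√670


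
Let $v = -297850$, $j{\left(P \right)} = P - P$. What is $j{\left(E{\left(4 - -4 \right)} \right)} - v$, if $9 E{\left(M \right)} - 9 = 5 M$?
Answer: $297850$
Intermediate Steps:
$E{\left(M \right)} = 1 + \frac{5 M}{9}$
$j{\left(P \right)} = 0$
$j{\left(E{\left(4 - -4 \right)} \right)} - v = 0 - -297850 = 0 + 297850 = 297850$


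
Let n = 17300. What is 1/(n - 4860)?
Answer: 1/12440 ≈ 8.0386e-5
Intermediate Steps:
1/(n - 4860) = 1/(17300 - 4860) = 1/12440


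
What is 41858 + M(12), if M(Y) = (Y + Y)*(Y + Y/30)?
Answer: 210778/5 ≈ 42156.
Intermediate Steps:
M(Y) = 31*Y²/15 (M(Y) = (2*Y)*(Y + Y*(1/30)) = (2*Y)*(Y + Y/30) = (2*Y)*(31*Y/30) = 31*Y²/15)
41858 + M(12) = 41858 + (31/15)*12² = 41858 + (31/15)*144 = 41858 + 1488/5 = 210778/5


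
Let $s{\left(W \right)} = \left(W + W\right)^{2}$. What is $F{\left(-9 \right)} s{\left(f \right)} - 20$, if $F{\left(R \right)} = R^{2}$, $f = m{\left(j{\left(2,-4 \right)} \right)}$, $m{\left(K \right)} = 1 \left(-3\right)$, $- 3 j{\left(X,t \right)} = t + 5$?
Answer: $2896$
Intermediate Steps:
$j{\left(X,t \right)} = - \frac{5}{3} - \frac{t}{3}$ ($j{\left(X,t \right)} = - \frac{t + 5}{3} = - \frac{5 + t}{3} = - \frac{5}{3} - \frac{t}{3}$)
$m{\left(K \right)} = -3$
$f = -3$
$s{\left(W \right)} = 4 W^{2}$ ($s{\left(W \right)} = \left(2 W\right)^{2} = 4 W^{2}$)
$F{\left(-9 \right)} s{\left(f \right)} - 20 = \left(-9\right)^{2} \cdot 4 \left(-3\right)^{2} - 20 = 81 \cdot 4 \cdot 9 - 20 = 81 \cdot 36 - 20 = 2916 - 20 = 2896$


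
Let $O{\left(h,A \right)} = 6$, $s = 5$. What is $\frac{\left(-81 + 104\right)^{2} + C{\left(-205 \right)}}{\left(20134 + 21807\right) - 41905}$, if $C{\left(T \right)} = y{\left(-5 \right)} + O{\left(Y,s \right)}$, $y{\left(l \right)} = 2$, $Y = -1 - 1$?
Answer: $\frac{179}{12} \approx 14.917$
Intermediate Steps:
$Y = -2$
$C{\left(T \right)} = 8$ ($C{\left(T \right)} = 2 + 6 = 8$)
$\frac{\left(-81 + 104\right)^{2} + C{\left(-205 \right)}}{\left(20134 + 21807\right) - 41905} = \frac{\left(-81 + 104\right)^{2} + 8}{\left(20134 + 21807\right) - 41905} = \frac{23^{2} + 8}{41941 - 41905} = \frac{529 + 8}{36} = 537 \cdot \frac{1}{36} = \frac{179}{12}$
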